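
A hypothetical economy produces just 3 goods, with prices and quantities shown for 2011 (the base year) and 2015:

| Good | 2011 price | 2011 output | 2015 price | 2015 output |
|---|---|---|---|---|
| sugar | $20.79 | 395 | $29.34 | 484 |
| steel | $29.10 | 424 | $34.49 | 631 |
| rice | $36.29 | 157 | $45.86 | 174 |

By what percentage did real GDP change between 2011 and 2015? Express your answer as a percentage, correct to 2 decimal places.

Real GDP 2011 = Nominal GDP 2011 = 20.79·395 + 29.10·424 + 36.29·157 = 26247.98.
Real GDP 2015 (at 2011 prices) = 20.79·484 + 29.10·631 + 36.29·174 = 34738.92.
Real growth = 34738.92/26247.98 − 1 = 0.3235.

32.35%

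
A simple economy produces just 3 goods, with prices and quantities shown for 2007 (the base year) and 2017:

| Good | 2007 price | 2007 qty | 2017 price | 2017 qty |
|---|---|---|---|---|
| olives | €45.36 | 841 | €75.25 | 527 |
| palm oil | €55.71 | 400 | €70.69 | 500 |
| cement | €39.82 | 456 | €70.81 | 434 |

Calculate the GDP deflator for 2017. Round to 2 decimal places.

153.14

Nominal GDP 2017 = 75.25·527 + 70.69·500 + 70.81·434 = 105733.29.
Real GDP 2017 (at 2007 prices) = 45.36·527 + 55.71·500 + 39.82·434 = 69041.60.
Deflator = Nominal/Real × 100 = 105733.29/69041.60 × 100 = 153.144.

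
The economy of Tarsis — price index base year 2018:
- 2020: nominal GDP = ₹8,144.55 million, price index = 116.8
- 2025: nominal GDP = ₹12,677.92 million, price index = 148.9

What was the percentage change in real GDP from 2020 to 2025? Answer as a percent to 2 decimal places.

22.10%

Deflate each year: 2020 → 8144.55/1.168 = 6973.07; 2025 → 12677.92/1.489 = 8514.39.
So real GDP changed by 8514.39/6973.07 − 1 = 0.2210, i.e. 22.10%.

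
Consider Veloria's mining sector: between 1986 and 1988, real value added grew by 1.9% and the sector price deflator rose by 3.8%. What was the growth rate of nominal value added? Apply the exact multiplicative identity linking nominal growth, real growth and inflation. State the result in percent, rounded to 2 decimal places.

(1 + g_nom) = (1 + g_real)(1 + π) = 1.0190 × 1.0380 = 1.05772.

5.77%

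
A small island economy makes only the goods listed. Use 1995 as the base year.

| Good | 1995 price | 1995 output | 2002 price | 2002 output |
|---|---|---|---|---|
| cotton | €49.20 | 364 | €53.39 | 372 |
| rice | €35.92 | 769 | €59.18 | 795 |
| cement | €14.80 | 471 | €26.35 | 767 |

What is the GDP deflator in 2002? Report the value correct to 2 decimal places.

149.66

Nominal GDP 2002 = 53.39·372 + 59.18·795 + 26.35·767 = 87119.63.
Real GDP 2002 (at 1995 prices) = 49.20·372 + 35.92·795 + 14.80·767 = 58210.40.
Deflator = Nominal/Real × 100 = 87119.63/58210.40 × 100 = 149.663.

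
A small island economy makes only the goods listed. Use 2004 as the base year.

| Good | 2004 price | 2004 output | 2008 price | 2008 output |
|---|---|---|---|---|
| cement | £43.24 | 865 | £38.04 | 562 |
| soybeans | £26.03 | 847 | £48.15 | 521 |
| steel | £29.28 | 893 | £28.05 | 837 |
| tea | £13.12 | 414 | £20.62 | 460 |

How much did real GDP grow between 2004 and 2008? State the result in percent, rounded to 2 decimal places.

-24.85%

Real GDP 2004 = Nominal GDP 2004 = 43.24·865 + 26.03·847 + 29.28·893 + 13.12·414 = 91028.73.
Real GDP 2008 (at 2004 prices) = 43.24·562 + 26.03·521 + 29.28·837 + 13.12·460 = 68405.07.
Real growth = 68405.07/91028.73 − 1 = -0.2485.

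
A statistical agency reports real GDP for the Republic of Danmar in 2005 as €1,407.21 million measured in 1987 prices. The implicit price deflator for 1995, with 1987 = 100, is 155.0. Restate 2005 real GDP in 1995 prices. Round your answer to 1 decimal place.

€2,181.2 million

Real GDP in 1995 prices = Real GDP in 1987 prices × (P_1995/P_1987) = 1407.21 × 1.550 = 2181.18.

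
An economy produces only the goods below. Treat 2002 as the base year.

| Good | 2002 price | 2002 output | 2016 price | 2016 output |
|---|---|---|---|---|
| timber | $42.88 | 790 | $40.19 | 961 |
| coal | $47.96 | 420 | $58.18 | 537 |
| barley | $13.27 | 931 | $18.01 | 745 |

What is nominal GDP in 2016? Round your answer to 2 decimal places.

Nominal GDP 2016 = Σ (p_2016 × q_2016) = 40.19·961 + 58.18·537 + 18.01·745 = 83282.70.

$83282.70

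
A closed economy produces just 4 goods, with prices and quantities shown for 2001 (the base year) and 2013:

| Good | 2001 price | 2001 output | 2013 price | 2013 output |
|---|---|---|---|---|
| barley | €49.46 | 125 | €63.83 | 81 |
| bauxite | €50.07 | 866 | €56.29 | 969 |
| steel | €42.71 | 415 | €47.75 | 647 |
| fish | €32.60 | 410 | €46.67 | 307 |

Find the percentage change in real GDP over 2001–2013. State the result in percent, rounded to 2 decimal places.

Real GDP 2001 = Nominal GDP 2001 = 49.46·125 + 50.07·866 + 42.71·415 + 32.60·410 = 80633.77.
Real GDP 2013 (at 2001 prices) = 49.46·81 + 50.07·969 + 42.71·647 + 32.60·307 = 90165.66.
Real growth = 90165.66/80633.77 − 1 = 0.1182.

11.82%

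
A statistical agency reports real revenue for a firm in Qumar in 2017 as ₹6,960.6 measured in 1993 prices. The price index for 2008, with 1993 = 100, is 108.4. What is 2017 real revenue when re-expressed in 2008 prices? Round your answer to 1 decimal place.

₹7,545.3

Real revenue in 2008 prices = Real revenue in 1993 prices × (P_2008/P_1993) = 6960.6 × 1.084 = 7545.29.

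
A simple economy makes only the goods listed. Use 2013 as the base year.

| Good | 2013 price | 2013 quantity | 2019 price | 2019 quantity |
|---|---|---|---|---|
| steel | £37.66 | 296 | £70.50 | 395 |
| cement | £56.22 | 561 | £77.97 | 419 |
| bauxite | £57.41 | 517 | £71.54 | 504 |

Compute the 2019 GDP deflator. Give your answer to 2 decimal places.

Nominal GDP 2019 = 70.50·395 + 77.97·419 + 71.54·504 = 96573.09.
Real GDP 2019 (at 2013 prices) = 37.66·395 + 56.22·419 + 57.41·504 = 67366.52.
Deflator = Nominal/Real × 100 = 96573.09/67366.52 × 100 = 143.355.

143.35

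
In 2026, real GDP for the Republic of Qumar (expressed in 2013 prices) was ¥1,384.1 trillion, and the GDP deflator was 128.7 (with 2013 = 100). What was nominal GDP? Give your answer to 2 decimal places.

¥1,781.34 trillion

Nominal GDP = Real × (GDP deflator/100) = 1384.1 × 1.287 = 1781.34.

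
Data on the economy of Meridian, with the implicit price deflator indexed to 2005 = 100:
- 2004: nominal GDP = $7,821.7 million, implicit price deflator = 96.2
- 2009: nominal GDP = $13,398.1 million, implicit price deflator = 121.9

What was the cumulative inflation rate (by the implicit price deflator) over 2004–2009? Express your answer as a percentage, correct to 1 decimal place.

26.7%

Price-level change = 121.9 / 96.2 − 1 = 0.2672.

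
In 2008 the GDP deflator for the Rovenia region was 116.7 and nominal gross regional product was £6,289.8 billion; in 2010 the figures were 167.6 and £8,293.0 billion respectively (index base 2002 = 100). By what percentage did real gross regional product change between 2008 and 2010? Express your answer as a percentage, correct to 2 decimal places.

-8.19%

Deflate each year: 2008 → 6289.8/1.167 = 5389.72; 2010 → 8293.0/1.676 = 4948.09.
So real gross regional product changed by 4948.09/5389.72 − 1 = -0.0819, i.e. -8.19%.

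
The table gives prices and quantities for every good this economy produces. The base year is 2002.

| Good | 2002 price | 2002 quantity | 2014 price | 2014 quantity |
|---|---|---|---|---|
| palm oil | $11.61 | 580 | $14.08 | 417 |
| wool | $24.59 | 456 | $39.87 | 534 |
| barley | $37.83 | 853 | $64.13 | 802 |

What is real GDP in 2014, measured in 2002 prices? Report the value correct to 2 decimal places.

Real GDP 2014 = Σ (p_2002 × q_2014) = 11.61·417 + 24.59·534 + 37.83·802 = 48312.09.

$48312.09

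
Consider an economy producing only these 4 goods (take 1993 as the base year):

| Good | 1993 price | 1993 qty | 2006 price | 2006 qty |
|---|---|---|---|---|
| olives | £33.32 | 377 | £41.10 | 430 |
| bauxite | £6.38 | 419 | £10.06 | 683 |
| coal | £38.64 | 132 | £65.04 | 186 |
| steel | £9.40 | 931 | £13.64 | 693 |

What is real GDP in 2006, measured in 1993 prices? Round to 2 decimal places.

£32386.38

Real GDP 2006 = Σ (p_1993 × q_2006) = 33.32·430 + 6.38·683 + 38.64·186 + 9.40·693 = 32386.38.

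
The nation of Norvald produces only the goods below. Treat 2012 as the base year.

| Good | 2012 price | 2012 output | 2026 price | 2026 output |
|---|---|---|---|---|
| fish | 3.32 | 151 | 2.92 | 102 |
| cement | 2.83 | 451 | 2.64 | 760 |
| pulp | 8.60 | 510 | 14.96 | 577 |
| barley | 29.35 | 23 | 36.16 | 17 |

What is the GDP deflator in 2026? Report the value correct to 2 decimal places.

145.28

Nominal GDP 2026 = 2.92·102 + 2.64·760 + 14.96·577 + 36.16·17 = 11550.88.
Real GDP 2026 (at 2012 prices) = 3.32·102 + 2.83·760 + 8.60·577 + 29.35·17 = 7950.59.
Deflator = Nominal/Real × 100 = 11550.88/7950.59 × 100 = 145.283.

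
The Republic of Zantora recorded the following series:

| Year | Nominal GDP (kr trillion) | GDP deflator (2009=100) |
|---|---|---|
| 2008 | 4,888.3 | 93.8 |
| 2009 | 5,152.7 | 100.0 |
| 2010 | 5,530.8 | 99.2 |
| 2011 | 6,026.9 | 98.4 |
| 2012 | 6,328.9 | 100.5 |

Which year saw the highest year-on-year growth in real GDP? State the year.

2009: real = 5152.7/1.000 = 5152.70; growth vs 2008 (5211.41) = -1.13%.
2010: real = 5530.8/0.992 = 5575.40; growth vs 2009 (5152.70) = 8.20%.
2011: real = 6026.9/0.984 = 6124.90; growth vs 2010 (5575.40) = 9.86%.
2012: real = 6328.9/1.005 = 6297.41; growth vs 2011 (6124.90) = 2.82%.

2011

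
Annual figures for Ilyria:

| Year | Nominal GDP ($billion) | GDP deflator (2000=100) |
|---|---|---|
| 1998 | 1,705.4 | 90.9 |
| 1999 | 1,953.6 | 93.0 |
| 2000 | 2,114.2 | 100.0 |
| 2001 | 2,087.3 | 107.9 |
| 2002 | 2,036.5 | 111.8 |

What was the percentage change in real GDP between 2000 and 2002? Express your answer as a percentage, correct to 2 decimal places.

-13.84%

Real GDP 2000 = 2114.2/1.000 = 2114.20.
Real GDP 2002 = 2036.5/1.118 = 1821.56.
Change = 1821.56/2114.20 − 1 = -0.1384.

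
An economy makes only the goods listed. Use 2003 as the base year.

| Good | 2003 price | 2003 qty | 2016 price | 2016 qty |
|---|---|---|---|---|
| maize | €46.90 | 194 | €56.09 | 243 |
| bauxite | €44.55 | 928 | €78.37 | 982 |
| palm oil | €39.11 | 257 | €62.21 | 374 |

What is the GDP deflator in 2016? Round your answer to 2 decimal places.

Nominal GDP 2016 = 56.09·243 + 78.37·982 + 62.21·374 = 113855.75.
Real GDP 2016 (at 2003 prices) = 46.90·243 + 44.55·982 + 39.11·374 = 69771.94.
Deflator = Nominal/Real × 100 = 113855.75/69771.94 × 100 = 163.183.

163.18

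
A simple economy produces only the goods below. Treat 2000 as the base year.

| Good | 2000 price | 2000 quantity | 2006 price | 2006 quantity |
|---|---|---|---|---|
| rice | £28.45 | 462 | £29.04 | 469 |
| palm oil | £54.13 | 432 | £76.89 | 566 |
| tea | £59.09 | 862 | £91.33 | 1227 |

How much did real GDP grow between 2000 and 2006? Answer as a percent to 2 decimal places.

33.18%

Real GDP 2000 = Nominal GDP 2000 = 28.45·462 + 54.13·432 + 59.09·862 = 87463.64.
Real GDP 2006 (at 2000 prices) = 28.45·469 + 54.13·566 + 59.09·1227 = 116484.06.
Real growth = 116484.06/87463.64 − 1 = 0.3318.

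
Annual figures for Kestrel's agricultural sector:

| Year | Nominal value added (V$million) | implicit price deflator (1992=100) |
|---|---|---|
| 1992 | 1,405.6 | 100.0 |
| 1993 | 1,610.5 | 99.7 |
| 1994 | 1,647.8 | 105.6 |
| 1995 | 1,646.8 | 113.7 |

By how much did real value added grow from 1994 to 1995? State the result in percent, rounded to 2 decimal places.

Real value added 1994 = 1647.8/1.056 = 1560.42.
Real value added 1995 = 1646.8/1.137 = 1448.37.
Change = 1448.37/1560.42 − 1 = -0.0718.

-7.18%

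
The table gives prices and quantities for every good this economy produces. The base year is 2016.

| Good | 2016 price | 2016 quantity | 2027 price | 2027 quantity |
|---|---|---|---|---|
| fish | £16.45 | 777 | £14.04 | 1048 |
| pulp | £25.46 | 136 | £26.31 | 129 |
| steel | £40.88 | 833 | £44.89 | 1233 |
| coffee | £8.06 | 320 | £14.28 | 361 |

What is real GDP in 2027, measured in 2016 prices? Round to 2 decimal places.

£73838.64

Real GDP 2027 = Σ (p_2016 × q_2027) = 16.45·1048 + 25.46·129 + 40.88·1233 + 8.06·361 = 73838.64.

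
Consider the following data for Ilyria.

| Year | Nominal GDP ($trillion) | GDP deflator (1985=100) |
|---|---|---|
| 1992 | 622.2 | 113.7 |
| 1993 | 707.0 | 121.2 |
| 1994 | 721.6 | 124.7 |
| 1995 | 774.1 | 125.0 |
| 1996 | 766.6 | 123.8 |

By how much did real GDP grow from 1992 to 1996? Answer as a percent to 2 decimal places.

13.16%

Real GDP 1992 = 622.2/1.137 = 547.23.
Real GDP 1996 = 766.6/1.238 = 619.22.
Change = 619.22/547.23 − 1 = 0.1316.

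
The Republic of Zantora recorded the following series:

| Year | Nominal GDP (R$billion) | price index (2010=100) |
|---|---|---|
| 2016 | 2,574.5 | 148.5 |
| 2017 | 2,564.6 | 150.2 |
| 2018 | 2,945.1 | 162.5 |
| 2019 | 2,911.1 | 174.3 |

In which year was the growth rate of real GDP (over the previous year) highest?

2017: real = 2564.6/1.502 = 1707.46; growth vs 2016 (1733.67) = -1.51%.
2018: real = 2945.1/1.625 = 1812.37; growth vs 2017 (1707.46) = 6.14%.
2019: real = 2911.1/1.743 = 1670.17; growth vs 2018 (1812.37) = -7.85%.

2018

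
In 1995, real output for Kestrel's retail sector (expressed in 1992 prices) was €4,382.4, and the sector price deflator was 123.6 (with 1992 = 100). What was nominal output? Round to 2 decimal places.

Nominal output = Real × (sector price deflator/100) = 4382.4 × 1.236 = 5416.65.

€5,416.65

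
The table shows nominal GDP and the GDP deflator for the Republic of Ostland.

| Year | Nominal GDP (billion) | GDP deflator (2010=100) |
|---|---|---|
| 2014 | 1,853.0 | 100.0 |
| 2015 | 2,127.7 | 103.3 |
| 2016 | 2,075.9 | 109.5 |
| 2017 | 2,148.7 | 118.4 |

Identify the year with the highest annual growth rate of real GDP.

2015

2015: real = 2127.7/1.033 = 2059.73; growth vs 2014 (1853.00) = 11.16%.
2016: real = 2075.9/1.095 = 1895.80; growth vs 2015 (2059.73) = -7.96%.
2017: real = 2148.7/1.184 = 1814.78; growth vs 2016 (1895.80) = -4.27%.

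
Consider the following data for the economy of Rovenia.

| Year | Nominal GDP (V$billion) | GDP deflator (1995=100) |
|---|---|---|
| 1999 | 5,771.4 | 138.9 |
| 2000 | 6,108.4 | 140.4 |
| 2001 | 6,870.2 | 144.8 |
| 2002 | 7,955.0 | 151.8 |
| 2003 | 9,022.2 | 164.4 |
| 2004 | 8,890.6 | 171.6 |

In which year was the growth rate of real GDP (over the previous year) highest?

2002

2000: real = 6108.4/1.404 = 4350.71; growth vs 1999 (4155.08) = 4.71%.
2001: real = 6870.2/1.448 = 4744.61; growth vs 2000 (4350.71) = 9.05%.
2002: real = 7955.0/1.518 = 5240.45; growth vs 2001 (4744.61) = 10.45%.
2003: real = 9022.2/1.644 = 5487.96; growth vs 2002 (5240.45) = 4.72%.
2004: real = 8890.6/1.716 = 5181.00; growth vs 2003 (5487.96) = -5.59%.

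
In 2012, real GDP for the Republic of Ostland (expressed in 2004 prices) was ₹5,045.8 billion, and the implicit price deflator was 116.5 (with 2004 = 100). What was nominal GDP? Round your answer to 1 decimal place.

Nominal GDP = Real × (implicit price deflator/100) = 5045.8 × 1.165 = 5878.36.

₹5,878.4 billion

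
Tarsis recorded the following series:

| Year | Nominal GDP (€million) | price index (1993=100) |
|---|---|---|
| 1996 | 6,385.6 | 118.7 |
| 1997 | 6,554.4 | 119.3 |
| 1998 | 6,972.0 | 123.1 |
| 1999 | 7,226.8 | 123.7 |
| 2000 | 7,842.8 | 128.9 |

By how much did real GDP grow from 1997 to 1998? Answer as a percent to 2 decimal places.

Real GDP 1997 = 6554.4/1.193 = 5494.05.
Real GDP 1998 = 6972.0/1.231 = 5663.69.
Change = 5663.69/5494.05 − 1 = 0.0309.

3.09%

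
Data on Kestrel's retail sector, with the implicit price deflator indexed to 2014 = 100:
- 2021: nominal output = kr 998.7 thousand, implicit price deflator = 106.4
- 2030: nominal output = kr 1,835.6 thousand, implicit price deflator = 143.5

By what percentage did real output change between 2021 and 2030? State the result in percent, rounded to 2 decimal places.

36.28%

Deflate each year: 2021 → 998.7/1.064 = 938.63; 2030 → 1835.6/1.435 = 1279.16.
So real output changed by 1279.16/938.63 − 1 = 0.3628, i.e. 36.28%.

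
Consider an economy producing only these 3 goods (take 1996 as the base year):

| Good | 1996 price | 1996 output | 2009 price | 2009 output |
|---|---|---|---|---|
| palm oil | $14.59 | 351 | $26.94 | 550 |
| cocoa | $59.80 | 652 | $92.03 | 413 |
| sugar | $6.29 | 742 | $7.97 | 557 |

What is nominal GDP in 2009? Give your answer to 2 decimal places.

$57264.68

Nominal GDP 2009 = Σ (p_2009 × q_2009) = 26.94·550 + 92.03·413 + 7.97·557 = 57264.68.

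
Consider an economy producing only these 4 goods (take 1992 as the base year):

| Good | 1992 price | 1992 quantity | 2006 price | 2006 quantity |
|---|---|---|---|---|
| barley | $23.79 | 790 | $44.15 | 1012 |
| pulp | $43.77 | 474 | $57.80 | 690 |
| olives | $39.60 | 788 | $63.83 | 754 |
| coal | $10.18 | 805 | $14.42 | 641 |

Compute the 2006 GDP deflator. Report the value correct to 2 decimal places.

Nominal GDP 2006 = 44.15·1012 + 57.80·690 + 63.83·754 + 14.42·641 = 141932.84.
Real GDP 2006 (at 1992 prices) = 23.79·1012 + 43.77·690 + 39.60·754 + 10.18·641 = 90660.56.
Deflator = Nominal/Real × 100 = 141932.84/90660.56 × 100 = 156.554.

156.55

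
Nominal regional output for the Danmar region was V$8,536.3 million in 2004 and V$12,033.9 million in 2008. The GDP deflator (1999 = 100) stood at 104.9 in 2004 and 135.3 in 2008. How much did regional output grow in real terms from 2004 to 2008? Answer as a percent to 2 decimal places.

9.30%

Deflate each year: 2004 → 8536.3/1.049 = 8137.56; 2008 → 12033.9/1.353 = 8894.24.
So real regional output changed by 8894.24/8137.56 − 1 = 0.0930, i.e. 9.30%.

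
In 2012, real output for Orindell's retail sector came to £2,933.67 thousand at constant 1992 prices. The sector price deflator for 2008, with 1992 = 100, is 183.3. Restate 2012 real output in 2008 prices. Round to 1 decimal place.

Real output in 2008 prices = Real output in 1992 prices × (P_2008/P_1992) = 2933.67 × 1.833 = 5377.42.

£5,377.4 thousand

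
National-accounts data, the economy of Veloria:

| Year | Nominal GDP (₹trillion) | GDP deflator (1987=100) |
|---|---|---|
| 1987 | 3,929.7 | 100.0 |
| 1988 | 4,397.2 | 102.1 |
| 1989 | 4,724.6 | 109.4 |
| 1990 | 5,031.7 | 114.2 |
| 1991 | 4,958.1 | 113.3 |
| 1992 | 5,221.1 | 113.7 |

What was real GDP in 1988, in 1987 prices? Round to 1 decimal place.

Real GDP 1988 = 4397.2 / 1.021 = 4306.76.

₹4,306.8 trillion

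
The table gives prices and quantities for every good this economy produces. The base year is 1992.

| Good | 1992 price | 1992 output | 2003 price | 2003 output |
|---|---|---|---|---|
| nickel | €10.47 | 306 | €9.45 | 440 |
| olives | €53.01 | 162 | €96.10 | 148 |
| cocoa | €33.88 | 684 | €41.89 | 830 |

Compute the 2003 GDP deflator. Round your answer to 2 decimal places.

131.00

Nominal GDP 2003 = 9.45·440 + 96.10·148 + 41.89·830 = 53149.50.
Real GDP 2003 (at 1992 prices) = 10.47·440 + 53.01·148 + 33.88·830 = 40572.68.
Deflator = Nominal/Real × 100 = 53149.50/40572.68 × 100 = 130.998.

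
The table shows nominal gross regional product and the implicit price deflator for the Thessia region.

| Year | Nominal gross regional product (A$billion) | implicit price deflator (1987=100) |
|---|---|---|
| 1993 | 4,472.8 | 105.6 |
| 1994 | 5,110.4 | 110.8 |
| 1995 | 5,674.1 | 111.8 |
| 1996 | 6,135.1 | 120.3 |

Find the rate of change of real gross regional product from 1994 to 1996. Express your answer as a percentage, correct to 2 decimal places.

10.57%

Real gross regional product 1994 = 5110.4/1.108 = 4612.27.
Real gross regional product 1996 = 6135.1/1.203 = 5099.83.
Change = 5099.83/4612.27 − 1 = 0.1057.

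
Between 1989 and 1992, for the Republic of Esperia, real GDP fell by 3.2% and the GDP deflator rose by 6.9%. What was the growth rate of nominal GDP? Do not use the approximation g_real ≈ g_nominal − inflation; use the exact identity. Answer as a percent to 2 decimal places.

3.48%

(1 + g_nom) = (1 + g_real)(1 + π) = 0.9680 × 1.0690 = 1.03479.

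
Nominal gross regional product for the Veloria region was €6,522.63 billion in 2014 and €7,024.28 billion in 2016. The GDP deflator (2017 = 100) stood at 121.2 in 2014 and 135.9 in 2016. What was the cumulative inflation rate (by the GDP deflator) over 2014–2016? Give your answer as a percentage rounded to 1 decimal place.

Price-level change = 135.9 / 121.2 − 1 = 0.1213.

12.1%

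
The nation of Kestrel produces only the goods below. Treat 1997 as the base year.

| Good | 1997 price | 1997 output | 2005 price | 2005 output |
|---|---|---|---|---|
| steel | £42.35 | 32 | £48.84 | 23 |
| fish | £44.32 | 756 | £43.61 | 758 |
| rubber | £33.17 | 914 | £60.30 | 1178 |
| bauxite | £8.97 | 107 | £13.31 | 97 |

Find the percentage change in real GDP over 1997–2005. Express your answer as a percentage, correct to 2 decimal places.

12.66%

Real GDP 1997 = Nominal GDP 1997 = 42.35·32 + 44.32·756 + 33.17·914 + 8.97·107 = 66138.29.
Real GDP 2005 (at 1997 prices) = 42.35·23 + 44.32·758 + 33.17·1178 + 8.97·97 = 74512.96.
Real growth = 74512.96/66138.29 − 1 = 0.1266.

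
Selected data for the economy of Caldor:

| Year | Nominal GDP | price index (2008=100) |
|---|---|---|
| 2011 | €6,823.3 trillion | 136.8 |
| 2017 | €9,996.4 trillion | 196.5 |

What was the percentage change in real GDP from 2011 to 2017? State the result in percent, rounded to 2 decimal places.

Deflate each year: 2011 → 6823.3/1.368 = 4987.79; 2017 → 9996.4/1.965 = 5087.23.
So real GDP changed by 5087.23/4987.79 − 1 = 0.0199, i.e. 1.99%.

1.99%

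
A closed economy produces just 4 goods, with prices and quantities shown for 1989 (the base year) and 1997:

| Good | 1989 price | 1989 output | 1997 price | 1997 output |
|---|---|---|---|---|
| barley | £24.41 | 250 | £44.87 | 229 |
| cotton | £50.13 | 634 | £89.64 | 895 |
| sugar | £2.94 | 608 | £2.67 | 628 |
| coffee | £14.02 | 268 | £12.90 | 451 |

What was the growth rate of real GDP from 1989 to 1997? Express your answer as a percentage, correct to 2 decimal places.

34.99%

Real GDP 1989 = Nominal GDP 1989 = 24.41·250 + 50.13·634 + 2.94·608 + 14.02·268 = 43429.80.
Real GDP 1997 (at 1989 prices) = 24.41·229 + 50.13·895 + 2.94·628 + 14.02·451 = 58625.58.
Real growth = 58625.58/43429.80 − 1 = 0.3499.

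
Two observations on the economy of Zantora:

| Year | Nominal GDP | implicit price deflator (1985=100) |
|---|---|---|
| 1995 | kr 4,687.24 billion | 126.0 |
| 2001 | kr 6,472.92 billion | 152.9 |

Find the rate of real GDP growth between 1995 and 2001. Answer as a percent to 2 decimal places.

Real GDP 1995 = 4687.24 / 1.260 = 3720.03.
Real GDP 2001 = 6472.92 / 1.529 = 4233.43.
Real growth = 4233.43 / 3720.03 − 1 = 0.1380.

13.80%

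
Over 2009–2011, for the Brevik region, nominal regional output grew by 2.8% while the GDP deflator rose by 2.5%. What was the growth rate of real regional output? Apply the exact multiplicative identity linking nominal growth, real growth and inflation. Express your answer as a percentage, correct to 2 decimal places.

(1 + g_nom) = (1 + g_real)(1 + π), so g_real = 1.0280 / 1.0250 − 1 = 0.00293.

0.29%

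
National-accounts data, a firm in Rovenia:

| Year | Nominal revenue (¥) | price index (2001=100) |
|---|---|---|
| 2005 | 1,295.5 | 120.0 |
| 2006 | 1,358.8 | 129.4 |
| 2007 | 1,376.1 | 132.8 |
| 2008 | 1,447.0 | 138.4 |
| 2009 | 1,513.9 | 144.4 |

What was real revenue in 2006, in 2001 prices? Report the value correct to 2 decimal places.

¥1,050.08

Real revenue 2006 = 1358.8 / 1.294 = 1050.08.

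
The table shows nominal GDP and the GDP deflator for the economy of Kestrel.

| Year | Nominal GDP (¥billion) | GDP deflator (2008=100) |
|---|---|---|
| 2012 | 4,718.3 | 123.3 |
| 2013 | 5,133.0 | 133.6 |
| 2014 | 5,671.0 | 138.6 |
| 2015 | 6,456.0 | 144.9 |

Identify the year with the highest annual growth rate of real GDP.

2013: real = 5133.0/1.336 = 3842.07; growth vs 2012 (3826.68) = 0.40%.
2014: real = 5671.0/1.386 = 4091.63; growth vs 2013 (3842.07) = 6.50%.
2015: real = 6456.0/1.449 = 4455.49; growth vs 2014 (4091.63) = 8.89%.

2015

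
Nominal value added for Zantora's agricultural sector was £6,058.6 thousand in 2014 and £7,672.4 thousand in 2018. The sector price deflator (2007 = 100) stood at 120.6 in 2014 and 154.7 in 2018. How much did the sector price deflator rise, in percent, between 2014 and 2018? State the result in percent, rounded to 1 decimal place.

Price-level change = 154.7 / 120.6 − 1 = 0.2828.

28.3%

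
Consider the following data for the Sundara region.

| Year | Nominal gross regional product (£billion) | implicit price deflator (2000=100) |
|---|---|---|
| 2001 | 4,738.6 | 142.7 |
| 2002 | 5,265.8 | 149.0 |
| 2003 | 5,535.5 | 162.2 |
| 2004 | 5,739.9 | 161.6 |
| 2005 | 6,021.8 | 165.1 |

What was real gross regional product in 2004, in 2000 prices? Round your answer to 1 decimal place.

Real gross regional product 2004 = 5739.9 / 1.616 = 3551.92.

£3,551.9 billion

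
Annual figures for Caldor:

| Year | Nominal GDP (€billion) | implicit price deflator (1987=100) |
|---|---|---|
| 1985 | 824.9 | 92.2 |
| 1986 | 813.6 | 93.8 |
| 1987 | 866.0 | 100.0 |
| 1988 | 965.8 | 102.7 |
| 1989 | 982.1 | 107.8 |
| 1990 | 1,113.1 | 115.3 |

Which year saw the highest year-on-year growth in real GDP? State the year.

1986: real = 813.6/0.938 = 867.38; growth vs 1985 (894.69) = -3.05%.
1987: real = 866.0/1.000 = 866.00; growth vs 1986 (867.38) = -0.16%.
1988: real = 965.8/1.027 = 940.41; growth vs 1987 (866.00) = 8.59%.
1989: real = 982.1/1.078 = 911.04; growth vs 1988 (940.41) = -3.12%.
1990: real = 1113.1/1.153 = 965.39; growth vs 1989 (911.04) = 5.97%.

1988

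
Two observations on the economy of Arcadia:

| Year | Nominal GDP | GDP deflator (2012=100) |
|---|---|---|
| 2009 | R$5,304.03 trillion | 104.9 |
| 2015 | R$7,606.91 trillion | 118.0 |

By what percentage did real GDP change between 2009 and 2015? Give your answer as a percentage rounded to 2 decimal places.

27.50%

Deflate each year: 2009 → 5304.03/1.049 = 5056.27; 2015 → 7606.91/1.180 = 6446.53.
So real GDP changed by 6446.53/5056.27 − 1 = 0.2750, i.e. 27.50%.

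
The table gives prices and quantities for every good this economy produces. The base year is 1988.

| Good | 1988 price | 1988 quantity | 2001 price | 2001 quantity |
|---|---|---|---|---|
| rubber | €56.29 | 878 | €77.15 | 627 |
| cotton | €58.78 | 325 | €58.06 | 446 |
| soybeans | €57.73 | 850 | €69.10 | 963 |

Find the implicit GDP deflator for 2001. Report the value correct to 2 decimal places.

120.24

Nominal GDP 2001 = 77.15·627 + 58.06·446 + 69.10·963 = 140811.11.
Real GDP 2001 (at 1988 prices) = 56.29·627 + 58.78·446 + 57.73·963 = 117103.70.
Deflator = Nominal/Real × 100 = 140811.11/117103.70 × 100 = 120.245.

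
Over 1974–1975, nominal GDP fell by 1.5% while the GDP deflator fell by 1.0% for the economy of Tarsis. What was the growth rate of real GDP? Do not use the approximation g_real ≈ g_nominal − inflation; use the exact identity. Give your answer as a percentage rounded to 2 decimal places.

(1 + g_nom) = (1 + g_real)(1 + π), so g_real = 0.9850 / 0.9900 − 1 = -0.00505.

-0.51%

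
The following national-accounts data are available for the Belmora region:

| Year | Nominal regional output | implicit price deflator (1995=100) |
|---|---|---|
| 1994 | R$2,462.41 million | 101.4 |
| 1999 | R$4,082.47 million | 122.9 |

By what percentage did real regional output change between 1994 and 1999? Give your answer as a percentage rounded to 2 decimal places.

36.79%

Real regional output 1994 = 2462.41 / 1.014 = 2428.41.
Real regional output 1999 = 4082.47 / 1.229 = 3321.78.
Real growth = 3321.78 / 2428.41 − 1 = 0.3679.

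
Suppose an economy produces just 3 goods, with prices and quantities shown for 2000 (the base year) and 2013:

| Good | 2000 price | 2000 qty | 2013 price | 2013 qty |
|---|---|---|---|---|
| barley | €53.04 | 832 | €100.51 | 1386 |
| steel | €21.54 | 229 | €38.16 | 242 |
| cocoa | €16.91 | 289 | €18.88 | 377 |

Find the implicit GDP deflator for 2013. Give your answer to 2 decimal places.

182.91

Nominal GDP 2013 = 100.51·1386 + 38.16·242 + 18.88·377 = 155659.34.
Real GDP 2013 (at 2000 prices) = 53.04·1386 + 21.54·242 + 16.91·377 = 85101.19.
Deflator = Nominal/Real × 100 = 155659.34/85101.19 × 100 = 182.911.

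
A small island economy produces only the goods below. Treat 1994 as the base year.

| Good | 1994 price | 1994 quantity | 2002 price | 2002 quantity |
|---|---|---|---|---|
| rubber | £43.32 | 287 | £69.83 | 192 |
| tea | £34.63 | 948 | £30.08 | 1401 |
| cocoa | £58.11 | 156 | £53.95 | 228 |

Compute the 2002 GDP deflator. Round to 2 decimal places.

Nominal GDP 2002 = 69.83·192 + 30.08·1401 + 53.95·228 = 67850.04.
Real GDP 2002 (at 1994 prices) = 43.32·192 + 34.63·1401 + 58.11·228 = 70083.15.
Deflator = Nominal/Real × 100 = 67850.04/70083.15 × 100 = 96.814.

96.81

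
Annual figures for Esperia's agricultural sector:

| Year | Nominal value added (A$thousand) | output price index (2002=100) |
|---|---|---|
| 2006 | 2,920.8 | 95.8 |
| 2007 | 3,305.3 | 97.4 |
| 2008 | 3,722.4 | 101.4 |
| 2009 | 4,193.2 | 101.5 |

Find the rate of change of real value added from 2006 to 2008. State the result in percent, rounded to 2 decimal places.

20.41%

Real value added 2006 = 2920.8/0.958 = 3048.85.
Real value added 2008 = 3722.4/1.014 = 3671.01.
Change = 3671.01/3048.85 − 1 = 0.2041.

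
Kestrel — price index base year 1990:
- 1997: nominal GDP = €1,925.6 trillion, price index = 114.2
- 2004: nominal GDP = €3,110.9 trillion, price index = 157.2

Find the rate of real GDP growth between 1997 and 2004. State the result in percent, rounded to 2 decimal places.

17.36%

Deflate each year: 1997 → 1925.6/1.142 = 1686.16; 2004 → 3110.9/1.572 = 1978.94.
So real GDP changed by 1978.94/1686.16 − 1 = 0.1736, i.e. 17.36%.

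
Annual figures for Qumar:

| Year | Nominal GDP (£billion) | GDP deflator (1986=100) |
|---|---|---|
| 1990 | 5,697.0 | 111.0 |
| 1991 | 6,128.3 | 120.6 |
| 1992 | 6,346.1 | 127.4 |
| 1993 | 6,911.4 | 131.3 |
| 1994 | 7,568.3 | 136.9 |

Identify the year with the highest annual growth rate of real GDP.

1991: real = 6128.3/1.206 = 5081.51; growth vs 1990 (5132.43) = -0.99%.
1992: real = 6346.1/1.274 = 4981.24; growth vs 1991 (5081.51) = -1.97%.
1993: real = 6911.4/1.313 = 5263.82; growth vs 1992 (4981.24) = 5.67%.
1994: real = 7568.3/1.369 = 5528.34; growth vs 1993 (5263.82) = 5.03%.

1993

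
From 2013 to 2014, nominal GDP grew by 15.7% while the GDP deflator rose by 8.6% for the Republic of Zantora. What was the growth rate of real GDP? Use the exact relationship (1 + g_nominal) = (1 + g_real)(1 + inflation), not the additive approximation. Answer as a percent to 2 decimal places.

(1 + g_nom) = (1 + g_real)(1 + π), so g_real = 1.1570 / 1.0860 − 1 = 0.06538.

6.54%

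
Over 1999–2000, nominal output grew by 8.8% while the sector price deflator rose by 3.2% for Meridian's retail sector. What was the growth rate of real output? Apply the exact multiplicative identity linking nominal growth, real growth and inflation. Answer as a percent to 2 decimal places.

(1 + g_nom) = (1 + g_real)(1 + π), so g_real = 1.0880 / 1.0320 − 1 = 0.05426.

5.43%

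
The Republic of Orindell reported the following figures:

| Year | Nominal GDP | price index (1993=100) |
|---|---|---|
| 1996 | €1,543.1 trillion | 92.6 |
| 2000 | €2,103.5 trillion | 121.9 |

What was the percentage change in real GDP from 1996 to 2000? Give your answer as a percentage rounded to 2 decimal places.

Deflate each year: 1996 → 1543.1/0.926 = 1666.41; 2000 → 2103.5/1.219 = 1725.59.
So real GDP changed by 1725.59/1666.41 − 1 = 0.0355, i.e. 3.55%.

3.55%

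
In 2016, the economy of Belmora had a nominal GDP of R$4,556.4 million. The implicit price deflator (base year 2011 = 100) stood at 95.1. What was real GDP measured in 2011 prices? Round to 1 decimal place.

R$4,791.2 million

Real GDP = Nominal / (implicit price deflator/100) = 4556.4 / 0.951 = 4791.17.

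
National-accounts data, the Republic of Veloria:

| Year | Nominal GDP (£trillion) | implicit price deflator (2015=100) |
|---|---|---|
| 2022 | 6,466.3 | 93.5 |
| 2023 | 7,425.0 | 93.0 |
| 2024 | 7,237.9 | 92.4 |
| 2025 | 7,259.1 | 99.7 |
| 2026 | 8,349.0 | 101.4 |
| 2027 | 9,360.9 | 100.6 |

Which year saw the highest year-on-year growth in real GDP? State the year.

2023: real = 7425.0/0.930 = 7983.87; growth vs 2022 (6915.83) = 15.44%.
2024: real = 7237.9/0.924 = 7833.23; growth vs 2023 (7983.87) = -1.89%.
2025: real = 7259.1/0.997 = 7280.94; growth vs 2024 (7833.23) = -7.05%.
2026: real = 8349.0/1.014 = 8233.73; growth vs 2025 (7280.94) = 13.09%.
2027: real = 9360.9/1.006 = 9305.07; growth vs 2026 (8233.73) = 13.01%.

2023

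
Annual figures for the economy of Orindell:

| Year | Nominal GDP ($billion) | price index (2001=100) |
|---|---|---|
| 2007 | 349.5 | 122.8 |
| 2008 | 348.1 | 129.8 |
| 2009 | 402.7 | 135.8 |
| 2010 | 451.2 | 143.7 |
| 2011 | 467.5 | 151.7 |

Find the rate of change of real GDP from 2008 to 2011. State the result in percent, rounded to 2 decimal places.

14.91%

Real GDP 2008 = 348.1/1.298 = 268.18.
Real GDP 2011 = 467.5/1.517 = 308.17.
Change = 308.17/268.18 − 1 = 0.1491.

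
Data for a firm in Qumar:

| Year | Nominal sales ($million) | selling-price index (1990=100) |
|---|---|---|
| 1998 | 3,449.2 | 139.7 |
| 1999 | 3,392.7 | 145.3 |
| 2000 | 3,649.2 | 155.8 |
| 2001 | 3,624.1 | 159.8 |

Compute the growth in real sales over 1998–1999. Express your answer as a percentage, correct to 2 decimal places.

Real sales 1998 = 3449.2/1.397 = 2469.01.
Real sales 1999 = 3392.7/1.453 = 2334.96.
Change = 2334.96/2469.01 − 1 = -0.0543.

-5.43%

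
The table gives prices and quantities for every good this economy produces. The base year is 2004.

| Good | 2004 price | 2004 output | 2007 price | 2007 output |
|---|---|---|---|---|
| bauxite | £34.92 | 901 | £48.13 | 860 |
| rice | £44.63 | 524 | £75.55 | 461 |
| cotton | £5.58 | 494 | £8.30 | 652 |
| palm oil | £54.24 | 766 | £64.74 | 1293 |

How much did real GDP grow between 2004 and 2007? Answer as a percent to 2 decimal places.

Real GDP 2004 = Nominal GDP 2004 = 34.92·901 + 44.63·524 + 5.58·494 + 54.24·766 = 99153.40.
Real GDP 2007 (at 2004 prices) = 34.92·860 + 44.63·461 + 5.58·652 + 54.24·1293 = 124376.11.
Real growth = 124376.11/99153.40 − 1 = 0.2544.

25.44%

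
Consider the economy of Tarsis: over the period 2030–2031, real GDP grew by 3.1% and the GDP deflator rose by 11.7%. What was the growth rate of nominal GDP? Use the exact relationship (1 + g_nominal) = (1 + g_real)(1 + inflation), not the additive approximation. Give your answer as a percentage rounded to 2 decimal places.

(1 + g_nom) = (1 + g_real)(1 + π) = 1.0310 × 1.1170 = 1.15163.

15.16%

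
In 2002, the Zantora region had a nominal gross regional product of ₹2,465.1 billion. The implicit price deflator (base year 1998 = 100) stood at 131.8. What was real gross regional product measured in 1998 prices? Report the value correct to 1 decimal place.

₹1,870.3 billion

Real gross regional product = Nominal / (implicit price deflator/100) = 2465.1 / 1.318 = 1870.33.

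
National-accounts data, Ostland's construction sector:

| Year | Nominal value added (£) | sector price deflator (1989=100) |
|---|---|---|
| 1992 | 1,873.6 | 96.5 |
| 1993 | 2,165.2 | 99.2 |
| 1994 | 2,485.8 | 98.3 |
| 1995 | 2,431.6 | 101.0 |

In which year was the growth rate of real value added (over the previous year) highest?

1993: real = 2165.2/0.992 = 2182.66; growth vs 1992 (1941.55) = 12.42%.
1994: real = 2485.8/0.983 = 2528.79; growth vs 1993 (2182.66) = 15.86%.
1995: real = 2431.6/1.010 = 2407.52; growth vs 1994 (2528.79) = -4.80%.

1994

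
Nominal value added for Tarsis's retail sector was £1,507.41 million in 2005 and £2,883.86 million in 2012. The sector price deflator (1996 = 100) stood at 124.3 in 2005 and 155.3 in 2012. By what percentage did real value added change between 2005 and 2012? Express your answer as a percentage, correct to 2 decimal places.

53.12%

Deflate each year: 2005 → 1507.41/1.243 = 1212.72; 2012 → 2883.86/1.553 = 1856.96.
So real value added changed by 1856.96/1212.72 − 1 = 0.5312, i.e. 53.12%.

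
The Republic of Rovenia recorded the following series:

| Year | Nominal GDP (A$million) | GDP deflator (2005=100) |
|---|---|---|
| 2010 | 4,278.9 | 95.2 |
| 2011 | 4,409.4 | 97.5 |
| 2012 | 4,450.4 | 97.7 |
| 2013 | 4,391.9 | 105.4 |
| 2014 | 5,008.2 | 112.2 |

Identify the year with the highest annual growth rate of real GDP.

2014

2011: real = 4409.4/0.975 = 4522.46; growth vs 2010 (4494.64) = 0.62%.
2012: real = 4450.4/0.977 = 4555.17; growth vs 2011 (4522.46) = 0.72%.
2013: real = 4391.9/1.054 = 4166.89; growth vs 2012 (4555.17) = -8.52%.
2014: real = 5008.2/1.122 = 4463.64; growth vs 2013 (4166.89) = 7.12%.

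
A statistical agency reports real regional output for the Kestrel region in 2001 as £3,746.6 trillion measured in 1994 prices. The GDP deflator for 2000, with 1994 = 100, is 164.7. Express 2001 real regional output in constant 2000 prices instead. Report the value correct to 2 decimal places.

Real regional output in 2000 prices = Real regional output in 1994 prices × (P_2000/P_1994) = 3746.6 × 1.647 = 6170.65.

£6,170.65 trillion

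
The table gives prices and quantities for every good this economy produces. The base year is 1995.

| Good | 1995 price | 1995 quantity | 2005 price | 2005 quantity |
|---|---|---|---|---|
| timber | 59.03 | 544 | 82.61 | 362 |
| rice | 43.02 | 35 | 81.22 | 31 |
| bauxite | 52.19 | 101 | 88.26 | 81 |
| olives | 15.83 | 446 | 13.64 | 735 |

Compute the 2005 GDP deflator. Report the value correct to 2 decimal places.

128.61

Nominal GDP 2005 = 82.61·362 + 81.22·31 + 88.26·81 + 13.64·735 = 49597.10.
Real GDP 2005 (at 1995 prices) = 59.03·362 + 43.02·31 + 52.19·81 + 15.83·735 = 38564.92.
Deflator = Nominal/Real × 100 = 49597.10/38564.92 × 100 = 128.607.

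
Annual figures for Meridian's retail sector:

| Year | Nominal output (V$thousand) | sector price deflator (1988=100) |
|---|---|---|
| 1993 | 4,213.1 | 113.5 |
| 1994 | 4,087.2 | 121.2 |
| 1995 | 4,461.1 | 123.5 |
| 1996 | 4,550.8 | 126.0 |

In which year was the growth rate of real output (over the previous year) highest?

1995

1994: real = 4087.2/1.212 = 3372.28; growth vs 1993 (3711.98) = -9.15%.
1995: real = 4461.1/1.235 = 3612.23; growth vs 1994 (3372.28) = 7.12%.
1996: real = 4550.8/1.260 = 3611.75; growth vs 1995 (3612.23) = -0.01%.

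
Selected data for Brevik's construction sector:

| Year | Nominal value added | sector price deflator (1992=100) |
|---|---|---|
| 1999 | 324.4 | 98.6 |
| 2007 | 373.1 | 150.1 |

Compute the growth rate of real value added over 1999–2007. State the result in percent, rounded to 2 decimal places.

-24.45%

Real value added 1999 = 324.4 / 0.986 = 329.01.
Real value added 2007 = 373.1 / 1.501 = 248.57.
Real growth = 248.57 / 329.01 − 1 = -0.2445.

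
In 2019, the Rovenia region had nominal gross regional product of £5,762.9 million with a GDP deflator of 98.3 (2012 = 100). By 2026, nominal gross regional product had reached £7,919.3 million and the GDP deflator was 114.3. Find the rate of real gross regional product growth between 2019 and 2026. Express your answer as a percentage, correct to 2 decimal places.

Deflate each year: 2019 → 5762.9/0.983 = 5862.56; 2026 → 7919.3/1.143 = 6928.52.
So real gross regional product changed by 6928.52/5862.56 − 1 = 0.1818, i.e. 18.18%.

18.18%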